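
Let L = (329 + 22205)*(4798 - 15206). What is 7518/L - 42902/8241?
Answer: -5031017066191/966396819576 ≈ -5.2060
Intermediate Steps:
L = -234533872 (L = 22534*(-10408) = -234533872)
7518/L - 42902/8241 = 7518/(-234533872) - 42902/8241 = 7518*(-1/234533872) - 42902*1/8241 = -3759/117266936 - 42902/8241 = -5031017066191/966396819576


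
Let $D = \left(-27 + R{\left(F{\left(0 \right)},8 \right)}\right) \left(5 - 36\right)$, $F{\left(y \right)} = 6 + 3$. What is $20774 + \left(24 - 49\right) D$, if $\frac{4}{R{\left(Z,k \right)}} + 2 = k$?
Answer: $\frac{1097}{3} \approx 365.67$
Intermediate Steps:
$F{\left(y \right)} = 9$
$R{\left(Z,k \right)} = \frac{4}{-2 + k}$
$D = \frac{2449}{3}$ ($D = \left(-27 + \frac{4}{-2 + 8}\right) \left(5 - 36\right) = \left(-27 + \frac{4}{6}\right) \left(-31\right) = \left(-27 + 4 \cdot \frac{1}{6}\right) \left(-31\right) = \left(-27 + \frac{2}{3}\right) \left(-31\right) = \left(- \frac{79}{3}\right) \left(-31\right) = \frac{2449}{3} \approx 816.33$)
$20774 + \left(24 - 49\right) D = 20774 + \left(24 - 49\right) \frac{2449}{3} = 20774 - \frac{61225}{3} = \frac{1097}{3}$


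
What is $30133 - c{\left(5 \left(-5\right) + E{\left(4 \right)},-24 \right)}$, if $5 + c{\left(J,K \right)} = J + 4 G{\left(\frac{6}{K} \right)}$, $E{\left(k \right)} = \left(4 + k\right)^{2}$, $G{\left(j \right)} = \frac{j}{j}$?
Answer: $30095$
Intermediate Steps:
$G{\left(j \right)} = 1$
$c{\left(J,K \right)} = -1 + J$ ($c{\left(J,K \right)} = -5 + \left(J + 4 \cdot 1\right) = -5 + \left(J + 4\right) = -5 + \left(4 + J\right) = -1 + J$)
$30133 - c{\left(5 \left(-5\right) + E{\left(4 \right)},-24 \right)} = 30133 - \left(-1 + \left(5 \left(-5\right) + \left(4 + 4\right)^{2}\right)\right) = 30133 - \left(-1 - \left(25 - 8^{2}\right)\right) = 30133 - \left(-1 + \left(-25 + 64\right)\right) = 30133 - \left(-1 + 39\right) = 30133 - 38 = 30095$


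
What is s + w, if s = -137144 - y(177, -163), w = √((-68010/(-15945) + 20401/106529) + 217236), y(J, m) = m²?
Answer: -163713 + √2785755116848033369167/113240327 ≈ -1.6325e+5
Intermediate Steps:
w = √2785755116848033369167/113240327 (w = √((-68010*(-1/15945) + 20401*(1/106529)) + 217236) = √((4534/1063 + 20401/106529) + 217236) = √(504688749/113240327 + 217236) = √(24600380364921/113240327) = √2785755116848033369167/113240327 ≈ 466.09)
s = -163713 (s = -137144 - 1*(-163)² = -137144 - 1*26569 = -137144 - 26569 = -163713)
s + w = -163713 + √2785755116848033369167/113240327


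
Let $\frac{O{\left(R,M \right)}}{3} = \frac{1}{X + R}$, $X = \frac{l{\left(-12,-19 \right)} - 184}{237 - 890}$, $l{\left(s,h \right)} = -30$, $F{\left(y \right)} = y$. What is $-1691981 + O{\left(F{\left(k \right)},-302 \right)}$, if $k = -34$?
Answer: $- \frac{37203280187}{21988} \approx -1.692 \cdot 10^{6}$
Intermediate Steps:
$X = \frac{214}{653}$ ($X = \frac{-30 - 184}{237 - 890} = - \frac{214}{-653} = \left(-214\right) \left(- \frac{1}{653}\right) = \frac{214}{653} \approx 0.32772$)
$O{\left(R,M \right)} = \frac{3}{\frac{214}{653} + R}$
$-1691981 + O{\left(F{\left(k \right)},-302 \right)} = -1691981 + \frac{1959}{214 + 653 \left(-34\right)} = -1691981 + \frac{1959}{214 - 22202} = -1691981 + \frac{1959}{-21988} = -1691981 + 1959 \left(- \frac{1}{21988}\right) = -1691981 - \frac{1959}{21988} = - \frac{37203280187}{21988}$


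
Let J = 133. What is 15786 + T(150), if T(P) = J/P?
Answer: 2368033/150 ≈ 15787.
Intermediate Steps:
T(P) = 133/P
15786 + T(150) = 15786 + 133/150 = 2368033/150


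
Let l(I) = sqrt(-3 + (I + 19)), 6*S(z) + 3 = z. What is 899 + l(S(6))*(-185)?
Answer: 899 - 185*sqrt(66)/2 ≈ 147.53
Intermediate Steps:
S(z) = -1/2 + z/6
l(I) = sqrt(16 + I) (l(I) = sqrt(-3 + (19 + I)) = sqrt(16 + I))
899 + l(S(6))*(-185) = 899 + sqrt(16 + (-1/2 + (1/6)*6))*(-185) = 899 + sqrt(16 + (-1/2 + 1))*(-185) = 899 + sqrt(16 + 1/2)*(-185) = 899 + sqrt(33/2)*(-185) = 899 + (sqrt(66)/2)*(-185) = 899 - 185*sqrt(66)/2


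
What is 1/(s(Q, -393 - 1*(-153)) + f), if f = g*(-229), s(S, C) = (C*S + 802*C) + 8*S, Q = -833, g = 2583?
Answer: -1/590731 ≈ -1.6928e-6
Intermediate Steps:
s(S, C) = 8*S + 802*C + C*S (s(S, C) = (802*C + C*S) + 8*S = 8*S + 802*C + C*S)
f = -591507 (f = 2583*(-229) = -591507)
1/(s(Q, -393 - 1*(-153)) + f) = 1/((8*(-833) + 802*(-393 - 1*(-153)) + (-393 - 1*(-153))*(-833)) - 591507) = 1/((-6664 + 802*(-393 + 153) + (-393 + 153)*(-833)) - 591507) = 1/((-6664 + 802*(-240) - 240*(-833)) - 591507) = 1/((-6664 - 192480 + 199920) - 591507) = 1/(776 - 591507) = 1/(-590731) = -1/590731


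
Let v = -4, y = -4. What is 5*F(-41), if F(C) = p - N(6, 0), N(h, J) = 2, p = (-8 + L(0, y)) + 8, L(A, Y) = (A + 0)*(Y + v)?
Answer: -10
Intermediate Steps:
L(A, Y) = A*(-4 + Y) (L(A, Y) = (A + 0)*(Y - 4) = A*(-4 + Y))
p = 0 (p = (-8 + 0*(-4 - 4)) + 8 = (-8 + 0*(-8)) + 8 = (-8 + 0) + 8 = -8 + 8 = 0)
F(C) = -2 (F(C) = 0 - 1*2 = 0 - 2 = -2)
5*F(-41) = 5*(-2) = -10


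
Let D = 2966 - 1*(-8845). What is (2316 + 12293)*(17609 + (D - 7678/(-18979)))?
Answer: 8157225255522/18979 ≈ 4.2980e+8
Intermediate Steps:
D = 11811 (D = 2966 + 8845 = 11811)
(2316 + 12293)*(17609 + (D - 7678/(-18979))) = (2316 + 12293)*(17609 + (11811 - 7678/(-18979))) = 14609*(17609 + (11811 - 7678*(-1)/18979)) = 14609*(17609 + (11811 - 1*(-7678/18979))) = 14609*(17609 + (11811 + 7678/18979)) = 14609*(17609 + 224168647/18979) = 14609*(558369858/18979) = 8157225255522/18979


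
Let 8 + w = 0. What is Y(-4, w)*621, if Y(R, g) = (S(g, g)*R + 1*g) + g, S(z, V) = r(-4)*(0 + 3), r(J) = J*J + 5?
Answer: -166428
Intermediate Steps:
w = -8 (w = -8 + 0 = -8)
r(J) = 5 + J² (r(J) = J² + 5 = 5 + J²)
S(z, V) = 63 (S(z, V) = (5 + (-4)²)*(0 + 3) = (5 + 16)*3 = 21*3 = 63)
Y(R, g) = 2*g + 63*R (Y(R, g) = (63*R + 1*g) + g = (63*R + g) + g = (g + 63*R) + g = 2*g + 63*R)
Y(-4, w)*621 = (2*(-8) + 63*(-4))*621 = (-16 - 252)*621 = -268*621 = -166428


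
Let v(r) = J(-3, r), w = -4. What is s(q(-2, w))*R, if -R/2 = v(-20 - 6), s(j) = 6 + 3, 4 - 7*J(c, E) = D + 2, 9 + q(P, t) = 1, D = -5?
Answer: -18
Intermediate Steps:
q(P, t) = -8 (q(P, t) = -9 + 1 = -8)
J(c, E) = 1 (J(c, E) = 4/7 - (-5 + 2)/7 = 4/7 - ⅐*(-3) = 4/7 + 3/7 = 1)
v(r) = 1
s(j) = 9
R = -2 (R = -2*1 = -2)
s(q(-2, w))*R = 9*(-2) = -18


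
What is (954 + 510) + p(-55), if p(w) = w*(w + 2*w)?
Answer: 10539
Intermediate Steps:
p(w) = 3*w² (p(w) = w*(3*w) = 3*w²)
(954 + 510) + p(-55) = (954 + 510) + 3*(-55)² = 1464 + 3*3025 = 1464 + 9075 = 10539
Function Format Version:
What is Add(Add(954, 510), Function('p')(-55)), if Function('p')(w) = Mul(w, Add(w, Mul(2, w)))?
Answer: 10539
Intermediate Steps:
Function('p')(w) = Mul(3, Pow(w, 2)) (Function('p')(w) = Mul(w, Mul(3, w)) = Mul(3, Pow(w, 2)))
Add(Add(954, 510), Function('p')(-55)) = Add(Add(954, 510), Mul(3, Pow(-55, 2))) = Add(1464, Mul(3, 3025)) = Add(1464, 9075) = 10539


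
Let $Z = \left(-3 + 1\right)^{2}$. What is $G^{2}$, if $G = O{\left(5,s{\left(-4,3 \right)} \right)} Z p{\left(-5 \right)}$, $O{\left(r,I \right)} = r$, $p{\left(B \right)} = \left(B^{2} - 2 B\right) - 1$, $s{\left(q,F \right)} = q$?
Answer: $462400$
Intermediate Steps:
$p{\left(B \right)} = -1 + B^{2} - 2 B$
$Z = 4$ ($Z = \left(-2\right)^{2} = 4$)
$G = 680$ ($G = 5 \cdot 4 \left(-1 + \left(-5\right)^{2} - -10\right) = 20 \left(-1 + 25 + 10\right) = 20 \cdot 34 = 680$)
$G^{2} = 680^{2} = 462400$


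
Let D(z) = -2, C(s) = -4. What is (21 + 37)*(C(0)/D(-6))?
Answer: 116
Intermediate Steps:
(21 + 37)*(C(0)/D(-6)) = (21 + 37)*(-4/(-2)) = 58*(-4*(-1/2)) = 58*2 = 116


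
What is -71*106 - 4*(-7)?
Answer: -7498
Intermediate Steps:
-71*106 - 4*(-7) = -7526 + 28 = -7498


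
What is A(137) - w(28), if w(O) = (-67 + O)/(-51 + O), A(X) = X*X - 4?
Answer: 431556/23 ≈ 18763.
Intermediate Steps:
A(X) = -4 + X**2 (A(X) = X**2 - 4 = -4 + X**2)
w(O) = (-67 + O)/(-51 + O)
A(137) - w(28) = (-4 + 137**2) - (-67 + 28)/(-51 + 28) = (-4 + 18769) - (-39)/(-23) = 18765 - (-1)*(-39)/23 = 18765 - 1*39/23 = 18765 - 39/23 = 431556/23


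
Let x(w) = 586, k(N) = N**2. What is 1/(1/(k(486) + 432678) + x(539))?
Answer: 668874/391960165 ≈ 0.0017065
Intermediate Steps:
1/(1/(k(486) + 432678) + x(539)) = 1/(1/(486**2 + 432678) + 586) = 1/(1/(236196 + 432678) + 586) = 1/(1/668874 + 586) = 1/(391960165/668874) = 668874/391960165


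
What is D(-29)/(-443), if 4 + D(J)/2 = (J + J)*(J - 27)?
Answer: -6488/443 ≈ -14.646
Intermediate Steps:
D(J) = -8 + 4*J*(-27 + J) (D(J) = -8 + 2*((J + J)*(J - 27)) = -8 + 2*((2*J)*(-27 + J)) = -8 + 2*(2*J*(-27 + J)) = -8 + 4*J*(-27 + J))
D(-29)/(-443) = (-8 - 108*(-29) + 4*(-29)**2)/(-443) = (-8 + 3132 + 4*841)*(-1/443) = (-8 + 3132 + 3364)*(-1/443) = 6488*(-1/443) = -6488/443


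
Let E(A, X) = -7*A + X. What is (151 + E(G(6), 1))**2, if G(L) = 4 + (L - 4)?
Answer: 12100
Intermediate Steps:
G(L) = L (G(L) = 4 + (-4 + L) = L)
E(A, X) = X - 7*A
(151 + E(G(6), 1))**2 = (151 + (1 - 7*6))**2 = (151 + (1 - 42))**2 = (151 - 41)**2 = 110**2 = 12100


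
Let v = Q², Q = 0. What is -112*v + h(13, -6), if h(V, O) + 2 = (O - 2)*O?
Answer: 46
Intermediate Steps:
v = 0 (v = 0² = 0)
h(V, O) = -2 + O*(-2 + O) (h(V, O) = -2 + (O - 2)*O = -2 + (-2 + O)*O = -2 + O*(-2 + O))
-112*v + h(13, -6) = -112*0 + (-2 + (-6)² - 2*(-6)) = 0 + (-2 + 36 + 12) = 0 + 46 = 46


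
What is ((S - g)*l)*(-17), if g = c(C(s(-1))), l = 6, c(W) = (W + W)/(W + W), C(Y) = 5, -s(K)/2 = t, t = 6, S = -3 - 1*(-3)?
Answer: 102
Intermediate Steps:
S = 0 (S = -3 + 3 = 0)
s(K) = -12 (s(K) = -2*6 = -12)
c(W) = 1 (c(W) = (2*W)/((2*W)) = (2*W)*(1/(2*W)) = 1)
g = 1
((S - g)*l)*(-17) = ((0 - 1*1)*6)*(-17) = ((0 - 1)*6)*(-17) = -1*6*(-17) = -6*(-17) = 102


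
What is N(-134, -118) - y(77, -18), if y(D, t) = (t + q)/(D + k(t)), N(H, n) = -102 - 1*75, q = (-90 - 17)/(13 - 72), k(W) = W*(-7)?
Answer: -2118974/11977 ≈ -176.92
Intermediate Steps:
k(W) = -7*W
q = 107/59 (q = -107/(-59) = -107*(-1/59) = 107/59 ≈ 1.8136)
N(H, n) = -177 (N(H, n) = -102 - 75 = -177)
y(D, t) = (107/59 + t)/(D - 7*t) (y(D, t) = (t + 107/59)/(D - 7*t) = (107/59 + t)/(D - 7*t))
N(-134, -118) - y(77, -18) = -177 - (107/59 - 18)/(77 - 7*(-18)) = -177 - (-955)/((77 + 126)*59) = -177 - (-955)/(203*59) = -177 - 1*(-955/11977) = -177 + 955/11977 = -2118974/11977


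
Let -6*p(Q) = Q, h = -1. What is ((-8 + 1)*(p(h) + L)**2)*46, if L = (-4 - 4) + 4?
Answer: -85169/18 ≈ -4731.6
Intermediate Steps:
p(Q) = -Q/6
L = -4 (L = -8 + 4 = -4)
((-8 + 1)*(p(h) + L)**2)*46 = ((-8 + 1)*(-1/6*(-1) - 4)**2)*46 = -7*(1/6 - 4)**2*46 = -7*(-23/6)**2*46 = -7*529/36*46 = -3703/36*46 = -85169/18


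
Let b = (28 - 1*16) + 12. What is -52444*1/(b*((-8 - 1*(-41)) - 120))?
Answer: 13111/522 ≈ 25.117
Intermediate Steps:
b = 24 (b = (28 - 16) + 12 = 12 + 12 = 24)
-52444*1/(b*((-8 - 1*(-41)) - 120)) = -52444*1/(24*((-8 - 1*(-41)) - 120)) = -52444*1/(24*((-8 + 41) - 120)) = -52444*1/(24*(33 - 120)) = -52444/(24*(-87)) = -52444/(-2088) = -52444*(-1/2088) = 13111/522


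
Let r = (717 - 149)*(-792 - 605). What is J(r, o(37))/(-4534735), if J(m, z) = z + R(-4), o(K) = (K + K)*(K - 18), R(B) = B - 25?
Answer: -1377/4534735 ≈ -0.00030366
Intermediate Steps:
R(B) = -25 + B
r = -793496 (r = 568*(-1397) = -793496)
o(K) = 2*K*(-18 + K) (o(K) = (2*K)*(-18 + K) = 2*K*(-18 + K))
J(m, z) = -29 + z (J(m, z) = z + (-25 - 4) = z - 29 = -29 + z)
J(r, o(37))/(-4534735) = (-29 + 2*37*(-18 + 37))/(-4534735) = (-29 + 2*37*19)*(-1/4534735) = (-29 + 1406)*(-1/4534735) = 1377*(-1/4534735) = -1377/4534735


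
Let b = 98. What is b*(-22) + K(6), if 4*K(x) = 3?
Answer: -8621/4 ≈ -2155.3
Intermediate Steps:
K(x) = ¾ (K(x) = (¼)*3 = ¾)
b*(-22) + K(6) = 98*(-22) + ¾ = -2156 + ¾ = -8621/4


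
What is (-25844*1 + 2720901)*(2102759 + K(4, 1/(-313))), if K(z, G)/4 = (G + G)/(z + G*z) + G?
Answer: 276710976703309355/48828 ≈ 5.6671e+12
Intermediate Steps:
K(z, G) = 4*G + 8*G/(z + G*z) (K(z, G) = 4*((G + G)/(z + G*z) + G) = 4*((2*G)/(z + G*z) + G) = 4*(2*G/(z + G*z) + G) = 4*(G + 2*G/(z + G*z)) = 4*G + 8*G/(z + G*z))
(-25844*1 + 2720901)*(2102759 + K(4, 1/(-313))) = (-25844*1 + 2720901)*(2102759 + 4*(2 + 4 + 4/(-313))/(-313*4*(1 + 1/(-313)))) = (-25844 + 2720901)*(2102759 + 4*(-1/313)*(1/4)*(2 + 4 - 1/313*4)/(1 - 1/313)) = 2695057*(2102759 + 4*(-1/313)*(1/4)*(2 + 4 - 4/313)/(312/313)) = 2695057*(2102759 + 4*(-1/313)*(1/4)*(313/312)*(1874/313)) = 2695057*(2102759 - 937/48828) = 2695057*(102673515515/48828) = 276710976703309355/48828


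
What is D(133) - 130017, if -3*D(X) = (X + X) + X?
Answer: -130150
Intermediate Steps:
D(X) = -X (D(X) = -((X + X) + X)/3 = -(2*X + X)/3 = -X)
D(133) - 130017 = -1*133 - 130017 = -133 - 130017 = -130150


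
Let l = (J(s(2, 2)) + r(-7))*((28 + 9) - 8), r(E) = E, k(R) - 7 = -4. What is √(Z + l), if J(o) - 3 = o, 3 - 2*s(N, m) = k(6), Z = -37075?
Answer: 7*I*√759 ≈ 192.85*I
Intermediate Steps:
k(R) = 3 (k(R) = 7 - 4 = 3)
s(N, m) = 0 (s(N, m) = 3/2 - ½*3 = 3/2 - 3/2 = 0)
J(o) = 3 + o
l = -116 (l = ((3 + 0) - 7)*((28 + 9) - 8) = (3 - 7)*(37 - 8) = -4*29 = -116)
√(Z + l) = √(-37075 - 116) = √(-37191) = 7*I*√759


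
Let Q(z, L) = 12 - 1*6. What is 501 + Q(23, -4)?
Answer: 507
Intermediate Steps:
Q(z, L) = 6 (Q(z, L) = 12 - 6 = 6)
501 + Q(23, -4) = 501 + 6 = 507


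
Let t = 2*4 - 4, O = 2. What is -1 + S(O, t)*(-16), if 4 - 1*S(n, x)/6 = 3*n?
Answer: 191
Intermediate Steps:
t = 4 (t = 8 - 4 = 4)
S(n, x) = 24 - 18*n
-1 + S(O, t)*(-16) = -1 + (24 - 18*2)*(-16) = -1 + (24 - 36)*(-16) = -1 - 12*(-16) = -1 + 192 = 191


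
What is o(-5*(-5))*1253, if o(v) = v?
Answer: 31325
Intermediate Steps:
o(-5*(-5))*1253 = -5*(-5)*1253 = 25*1253 = 31325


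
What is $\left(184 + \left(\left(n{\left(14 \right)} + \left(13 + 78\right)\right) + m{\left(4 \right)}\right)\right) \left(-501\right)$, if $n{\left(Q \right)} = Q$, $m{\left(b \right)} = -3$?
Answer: $-143286$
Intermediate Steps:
$\left(184 + \left(\left(n{\left(14 \right)} + \left(13 + 78\right)\right) + m{\left(4 \right)}\right)\right) \left(-501\right) = \left(184 + \left(\left(14 + \left(13 + 78\right)\right) - 3\right)\right) \left(-501\right) = \left(184 + \left(\left(14 + 91\right) - 3\right)\right) \left(-501\right) = \left(184 + \left(105 - 3\right)\right) \left(-501\right) = \left(184 + 102\right) \left(-501\right) = 286 \left(-501\right) = -143286$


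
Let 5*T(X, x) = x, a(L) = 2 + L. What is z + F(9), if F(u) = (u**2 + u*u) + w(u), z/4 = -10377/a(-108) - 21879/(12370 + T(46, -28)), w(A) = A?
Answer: 910077417/1638283 ≈ 555.51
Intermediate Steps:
T(X, x) = x/5
z = 629931024/1638283 (z = 4*(-10377/(2 - 108) - 21879/(12370 + (1/5)*(-28))) = 4*(-10377/(-106) - 21879/(12370 - 28/5)) = 4*(-10377*(-1/106) - 21879/61822/5) = 4*(10377/106 - 21879*5/61822) = 4*(10377/106 - 109395/61822) = 4*(157482756/1638283) = 629931024/1638283 ≈ 384.51)
F(u) = u + 2*u**2 (F(u) = (u**2 + u*u) + u = (u**2 + u**2) + u = 2*u**2 + u = u + 2*u**2)
z + F(9) = 629931024/1638283 + 9*(1 + 2*9) = 629931024/1638283 + 9*(1 + 18) = 629931024/1638283 + 9*19 = 629931024/1638283 + 171 = 910077417/1638283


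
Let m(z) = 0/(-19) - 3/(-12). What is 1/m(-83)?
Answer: 4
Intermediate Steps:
m(z) = ¼ (m(z) = 0*(-1/19) - 3*(-1/12) = 0 + ¼ = ¼)
1/m(-83) = 1/(¼) = 4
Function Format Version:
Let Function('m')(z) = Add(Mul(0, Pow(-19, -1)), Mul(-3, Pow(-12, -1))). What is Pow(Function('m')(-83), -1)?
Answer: 4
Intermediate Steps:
Function('m')(z) = Rational(1, 4) (Function('m')(z) = Add(Mul(0, Rational(-1, 19)), Mul(-3, Rational(-1, 12))) = Add(0, Rational(1, 4)) = Rational(1, 4))
Pow(Function('m')(-83), -1) = Pow(Rational(1, 4), -1) = 4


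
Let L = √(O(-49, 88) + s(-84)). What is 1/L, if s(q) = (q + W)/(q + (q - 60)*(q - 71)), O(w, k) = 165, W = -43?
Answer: 2*√20394931467/3668813 ≈ 0.077851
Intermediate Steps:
s(q) = (-43 + q)/(q + (-71 + q)*(-60 + q)) (s(q) = (q - 43)/(q + (q - 60)*(q - 71)) = (-43 + q)/(q + (-60 + q)*(-71 + q)) = (-43 + q)/(q + (-71 + q)*(-60 + q)))
L = √20394931467/11118 (L = √(165 + (-43 - 84)/(4260 + (-84)² - 130*(-84))) = √(165 - 127/(4260 + 7056 + 10920)) = √(165 - 127/22236) = √(3668813/22236) = √20394931467/11118 ≈ 12.845)
1/L = 1/(√20394931467/11118) = 2*√20394931467/3668813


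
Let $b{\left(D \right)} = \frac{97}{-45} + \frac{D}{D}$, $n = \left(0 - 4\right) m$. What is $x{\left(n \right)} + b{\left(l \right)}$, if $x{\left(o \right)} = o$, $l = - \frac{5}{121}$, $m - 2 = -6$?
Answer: $\frac{668}{45} \approx 14.844$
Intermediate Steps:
$m = -4$ ($m = 2 - 6 = -4$)
$l = - \frac{5}{121}$ ($l = \left(-5\right) \frac{1}{121} = - \frac{5}{121} \approx -0.041322$)
$n = 16$ ($n = \left(0 - 4\right) \left(-4\right) = \left(-4\right) \left(-4\right) = 16$)
$b{\left(D \right)} = - \frac{52}{45}$ ($b{\left(D \right)} = 97 \left(- \frac{1}{45}\right) + 1 = - \frac{97}{45} + 1 = - \frac{52}{45}$)
$x{\left(n \right)} + b{\left(l \right)} = 16 - \frac{52}{45} = \frac{668}{45}$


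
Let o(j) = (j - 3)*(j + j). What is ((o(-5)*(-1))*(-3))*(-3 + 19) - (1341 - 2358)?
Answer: 4857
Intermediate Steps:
o(j) = 2*j*(-3 + j) (o(j) = (-3 + j)*(2*j) = 2*j*(-3 + j))
((o(-5)*(-1))*(-3))*(-3 + 19) - (1341 - 2358) = (((2*(-5)*(-3 - 5))*(-1))*(-3))*(-3 + 19) - (1341 - 2358) = (((2*(-5)*(-8))*(-1))*(-3))*16 - 1*(-1017) = ((80*(-1))*(-3))*16 + 1017 = -80*(-3)*16 + 1017 = 240*16 + 1017 = 3840 + 1017 = 4857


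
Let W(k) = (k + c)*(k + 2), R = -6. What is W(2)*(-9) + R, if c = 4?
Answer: -222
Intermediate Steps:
W(k) = (2 + k)*(4 + k) (W(k) = (k + 4)*(k + 2) = (4 + k)*(2 + k) = (2 + k)*(4 + k))
W(2)*(-9) + R = (8 + 2² + 6*2)*(-9) - 6 = (8 + 4 + 12)*(-9) - 6 = 24*(-9) - 6 = -216 - 6 = -222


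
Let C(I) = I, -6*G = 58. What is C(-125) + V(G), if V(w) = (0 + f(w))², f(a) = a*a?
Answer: 697156/81 ≈ 8606.9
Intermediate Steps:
f(a) = a²
G = -29/3 (G = -⅙*58 = -29/3 ≈ -9.6667)
V(w) = w⁴ (V(w) = (0 + w²)² = (w²)² = w⁴)
C(-125) + V(G) = -125 + (-29/3)⁴ = -125 + 707281/81 = 697156/81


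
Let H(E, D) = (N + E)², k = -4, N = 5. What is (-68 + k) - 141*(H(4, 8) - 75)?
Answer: -918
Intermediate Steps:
H(E, D) = (5 + E)²
(-68 + k) - 141*(H(4, 8) - 75) = (-68 - 4) - 141*((5 + 4)² - 75) = -72 - 141*(9² - 75) = -72 - 141*(81 - 75) = -72 - 141*6 = -72 - 846 = -918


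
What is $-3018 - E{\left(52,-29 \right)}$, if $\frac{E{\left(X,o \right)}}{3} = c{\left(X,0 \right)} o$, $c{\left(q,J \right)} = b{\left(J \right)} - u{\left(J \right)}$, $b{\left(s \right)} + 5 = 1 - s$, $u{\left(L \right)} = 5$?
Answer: $-3801$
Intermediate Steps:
$b{\left(s \right)} = -4 - s$ ($b{\left(s \right)} = -5 - \left(-1 + s\right) = -4 - s$)
$c{\left(q,J \right)} = -9 - J$ ($c{\left(q,J \right)} = \left(-4 - J\right) - 5 = -9 - J$)
$E{\left(X,o \right)} = - 27 o$ ($E{\left(X,o \right)} = 3 \left(-9 - 0\right) o = 3 \left(-9 + 0\right) o = 3 \left(- 9 o\right) = - 27 o$)
$-3018 - E{\left(52,-29 \right)} = -3018 - \left(-27\right) \left(-29\right) = -3018 - 783 = -3801$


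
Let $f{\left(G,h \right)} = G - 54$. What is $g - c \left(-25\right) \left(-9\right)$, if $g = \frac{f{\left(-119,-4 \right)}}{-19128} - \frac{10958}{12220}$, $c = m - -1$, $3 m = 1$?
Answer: $- \frac{17582684641}{58436040} \approx -300.89$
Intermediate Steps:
$m = \frac{1}{3}$ ($m = \frac{1}{3} \cdot 1 = \frac{1}{3} \approx 0.33333$)
$f{\left(G,h \right)} = -54 + G$
$c = \frac{4}{3}$ ($c = \frac{1}{3} - -1 = \frac{1}{3} + 1 = \frac{4}{3} \approx 1.3333$)
$g = - \frac{51872641}{58436040}$ ($g = \frac{-54 - 119}{-19128} - \frac{10958}{12220} = \left(-173\right) \left(- \frac{1}{19128}\right) - \frac{5479}{6110} = \frac{173}{19128} - \frac{5479}{6110} = - \frac{51872641}{58436040} \approx -0.88768$)
$g - c \left(-25\right) \left(-9\right) = - \frac{51872641}{58436040} - \frac{4}{3} \left(-25\right) \left(-9\right) = - \frac{51872641}{58436040} - \left(- \frac{100}{3}\right) \left(-9\right) = - \frac{51872641}{58436040} - 300 = - \frac{17582684641}{58436040}$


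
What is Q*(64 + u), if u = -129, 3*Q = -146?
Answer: 9490/3 ≈ 3163.3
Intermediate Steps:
Q = -146/3 (Q = (⅓)*(-146) = -146/3 ≈ -48.667)
Q*(64 + u) = -146*(64 - 129)/3 = -146/3*(-65) = 9490/3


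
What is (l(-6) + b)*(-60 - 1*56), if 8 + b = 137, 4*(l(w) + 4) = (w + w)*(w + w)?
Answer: -18676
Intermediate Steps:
l(w) = -4 + w**2 (l(w) = -4 + ((w + w)*(w + w))/4 = -4 + ((2*w)*(2*w))/4 = -4 + (4*w**2)/4 = -4 + w**2)
b = 129 (b = -8 + 137 = 129)
(l(-6) + b)*(-60 - 1*56) = ((-4 + (-6)**2) + 129)*(-60 - 1*56) = ((-4 + 36) + 129)*(-60 - 56) = (32 + 129)*(-116) = 161*(-116) = -18676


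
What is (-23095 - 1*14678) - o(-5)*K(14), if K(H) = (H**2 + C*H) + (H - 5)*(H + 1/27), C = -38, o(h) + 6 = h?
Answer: -120238/3 ≈ -40079.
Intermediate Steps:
o(h) = -6 + h
K(H) = H**2 - 38*H + (-5 + H)*(1/27 + H) (K(H) = (H**2 - 38*H) + (H - 5)*(H + 1/27) = (H**2 - 38*H) + (-5 + H)*(H + 1/27) = (H**2 - 38*H) + (-5 + H)*(1/27 + H) = H**2 - 38*H + (-5 + H)*(1/27 + H))
(-23095 - 1*14678) - o(-5)*K(14) = (-23095 - 1*14678) - (-6 - 5)*(-5/27 + 2*14**2 - 1160/27*14) = (-23095 - 14678) - (-11)*(-5/27 + 2*196 - 16240/27) = -37773 - (-11)*(-5/27 + 392 - 16240/27) = -37773 - (-11)*(-629)/3 = -37773 - 1*6919/3 = -37773 - 6919/3 = -120238/3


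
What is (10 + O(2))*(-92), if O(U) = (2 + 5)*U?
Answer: -2208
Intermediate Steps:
O(U) = 7*U
(10 + O(2))*(-92) = (10 + 7*2)*(-92) = (10 + 14)*(-92) = 24*(-92) = -2208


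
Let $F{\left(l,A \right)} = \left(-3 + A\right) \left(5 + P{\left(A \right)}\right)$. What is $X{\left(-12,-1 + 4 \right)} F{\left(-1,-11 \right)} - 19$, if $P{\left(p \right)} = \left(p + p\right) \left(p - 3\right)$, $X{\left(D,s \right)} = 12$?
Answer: $-52603$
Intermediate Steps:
$P{\left(p \right)} = 2 p \left(-3 + p\right)$
$F{\left(l,A \right)} = \left(-3 + A\right) \left(5 + 2 A \left(-3 + A\right)\right)$
$X{\left(-12,-1 + 4 \right)} F{\left(-1,-11 \right)} - 19 = 12 \left(-15 - 12 \left(-11\right)^{2} + 2 \left(-11\right)^{3} + 23 \left(-11\right)\right) - 19 = 12 \left(-15 - 1452 + 2 \left(-1331\right) - 253\right) - 19 = 12 \left(-15 - 1452 - 2662 - 253\right) - 19 = 12 \left(-4382\right) - 19 = -52584 - 19 = -52603$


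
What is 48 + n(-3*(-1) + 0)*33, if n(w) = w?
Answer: 147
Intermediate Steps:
48 + n(-3*(-1) + 0)*33 = 48 + (-3*(-1) + 0)*33 = 48 + (3 + 0)*33 = 48 + 3*33 = 48 + 99 = 147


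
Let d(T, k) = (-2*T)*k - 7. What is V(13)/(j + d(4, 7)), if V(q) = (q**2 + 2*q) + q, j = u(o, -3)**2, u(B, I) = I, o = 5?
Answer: -104/27 ≈ -3.8519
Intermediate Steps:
d(T, k) = -7 - 2*T*k (d(T, k) = -2*T*k - 7 = -7 - 2*T*k)
j = 9 (j = (-3)**2 = 9)
V(q) = q**2 + 3*q
V(13)/(j + d(4, 7)) = (13*(3 + 13))/(9 + (-7 - 2*4*7)) = (13*16)/(9 + (-7 - 56)) = 208/(9 - 63) = 208/(-54) = 208*(-1/54) = -104/27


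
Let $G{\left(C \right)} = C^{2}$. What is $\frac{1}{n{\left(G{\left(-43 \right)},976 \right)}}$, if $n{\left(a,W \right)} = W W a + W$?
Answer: $\frac{1}{1761314000} \approx 5.6776 \cdot 10^{-10}$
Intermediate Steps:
$n{\left(a,W \right)} = W + a W^{2}$ ($n{\left(a,W \right)} = a W^{2} + W = W + a W^{2}$)
$\frac{1}{n{\left(G{\left(-43 \right)},976 \right)}} = \frac{1}{976 \left(1 + 976 \left(-43\right)^{2}\right)} = \frac{1}{976 \left(1 + 976 \cdot 1849\right)} = \frac{1}{976 \left(1 + 1804624\right)} = \frac{1}{976 \cdot 1804625} = \frac{1}{1761314000}$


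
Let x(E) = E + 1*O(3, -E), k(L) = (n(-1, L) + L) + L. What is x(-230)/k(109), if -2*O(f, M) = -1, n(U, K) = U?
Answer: -459/434 ≈ -1.0576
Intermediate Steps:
k(L) = -1 + 2*L (k(L) = (-1 + L) + L = -1 + 2*L)
O(f, M) = 1/2 (O(f, M) = -1/2*(-1) = 1/2)
x(E) = 1/2 + E (x(E) = E + 1*(1/2) = E + 1/2 = 1/2 + E)
x(-230)/k(109) = (1/2 - 230)/(-1 + 2*109) = -459/(2*(-1 + 218)) = -459/2/217 = -459/2*1/217 = -459/434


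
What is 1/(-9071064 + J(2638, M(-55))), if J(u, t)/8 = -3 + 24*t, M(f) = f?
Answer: -1/9081648 ≈ -1.1011e-7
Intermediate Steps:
J(u, t) = -24 + 192*t (J(u, t) = 8*(-3 + 24*t) = -24 + 192*t)
1/(-9071064 + J(2638, M(-55))) = 1/(-9071064 + (-24 + 192*(-55))) = 1/(-9071064 + (-24 - 10560)) = 1/(-9071064 - 10584) = 1/(-9081648) = -1/9081648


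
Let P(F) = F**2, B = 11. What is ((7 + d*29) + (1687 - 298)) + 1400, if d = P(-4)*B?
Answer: 7900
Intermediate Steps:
d = 176 (d = (-4)**2*11 = 16*11 = 176)
((7 + d*29) + (1687 - 298)) + 1400 = ((7 + 176*29) + (1687 - 298)) + 1400 = ((7 + 5104) + 1389) + 1400 = (5111 + 1389) + 1400 = 6500 + 1400 = 7900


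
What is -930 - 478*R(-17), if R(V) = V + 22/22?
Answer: 6718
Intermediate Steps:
R(V) = 1 + V (R(V) = V + 22*(1/22) = V + 1 = 1 + V)
-930 - 478*R(-17) = -930 - 478*(1 - 17) = -930 - 478*(-16) = -930 + 7648 = 6718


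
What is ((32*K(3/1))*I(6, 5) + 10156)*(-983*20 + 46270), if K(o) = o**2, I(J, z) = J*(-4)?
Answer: 86322840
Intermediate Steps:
I(J, z) = -4*J
((32*K(3/1))*I(6, 5) + 10156)*(-983*20 + 46270) = ((32*(3/1)**2)*(-4*6) + 10156)*(-983*20 + 46270) = ((32*(3*1)**2)*(-24) + 10156)*(-19660 + 46270) = ((32*3**2)*(-24) + 10156)*26610 = ((32*9)*(-24) + 10156)*26610 = (288*(-24) + 10156)*26610 = (-6912 + 10156)*26610 = 3244*26610 = 86322840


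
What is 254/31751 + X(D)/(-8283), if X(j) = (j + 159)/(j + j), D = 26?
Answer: 103527929/13675663716 ≈ 0.0075702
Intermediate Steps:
X(j) = (159 + j)/(2*j) (X(j) = (159 + j)/((2*j)) = (159 + j)*(1/(2*j)) = (159 + j)/(2*j))
254/31751 + X(D)/(-8283) = 254/31751 + ((½)*(159 + 26)/26)/(-8283) = 254*(1/31751) + ((½)*(1/26)*185)*(-1/8283) = 254/31751 + (185/52)*(-1/8283) = 254/31751 - 185/430716 = 103527929/13675663716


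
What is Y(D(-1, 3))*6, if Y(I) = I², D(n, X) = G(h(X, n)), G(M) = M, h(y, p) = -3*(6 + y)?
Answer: 4374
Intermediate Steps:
h(y, p) = -18 - 3*y
D(n, X) = -18 - 3*X
Y(D(-1, 3))*6 = (-18 - 3*3)²*6 = (-18 - 9)²*6 = (-27)²*6 = 729*6 = 4374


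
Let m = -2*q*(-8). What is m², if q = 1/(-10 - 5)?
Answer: 256/225 ≈ 1.1378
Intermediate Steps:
q = -1/15 (q = 1/(-15) = -1/15 ≈ -0.066667)
m = -16/15 (m = -2*(-1/15)*(-8) = (2/15)*(-8) = -16/15 ≈ -1.0667)
m² = (-16/15)² = 256/225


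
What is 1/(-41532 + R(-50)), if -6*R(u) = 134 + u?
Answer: -1/41546 ≈ -2.4070e-5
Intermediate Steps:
R(u) = -67/3 - u/6 (R(u) = -(134 + u)/6 = -67/3 - u/6)
1/(-41532 + R(-50)) = 1/(-41532 + (-67/3 - ⅙*(-50))) = 1/(-41532 + (-67/3 + 25/3)) = 1/(-41532 - 14) = 1/(-41546) = -1/41546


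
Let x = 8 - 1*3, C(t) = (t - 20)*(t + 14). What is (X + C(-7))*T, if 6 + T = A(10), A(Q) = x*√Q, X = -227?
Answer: 2496 - 2080*√10 ≈ -4081.5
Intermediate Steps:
C(t) = (-20 + t)*(14 + t)
x = 5 (x = 8 - 3 = 5)
A(Q) = 5*√Q
T = -6 + 5*√10 ≈ 9.8114
(X + C(-7))*T = (-227 + (-280 + (-7)² - 6*(-7)))*(-6 + 5*√10) = (-227 + (-280 + 49 + 42))*(-6 + 5*√10) = (-227 - 189)*(-6 + 5*√10) = -416*(-6 + 5*√10) = 2496 - 2080*√10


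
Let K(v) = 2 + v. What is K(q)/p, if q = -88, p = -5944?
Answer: 43/2972 ≈ 0.014468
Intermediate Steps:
K(q)/p = (2 - 88)/(-5944) = -86*(-1/5944) = 43/2972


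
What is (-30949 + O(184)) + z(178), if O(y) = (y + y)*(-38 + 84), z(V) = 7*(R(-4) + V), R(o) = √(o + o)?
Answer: -12775 + 14*I*√2 ≈ -12775.0 + 19.799*I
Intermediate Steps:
R(o) = √2*√o (R(o) = √(2*o) = √2*√o)
z(V) = 7*V + 14*I*√2 (z(V) = 7*(√2*√(-4) + V) = 7*(√2*(2*I) + V) = 7*(2*I*√2 + V) = 7*(V + 2*I*√2) = 7*V + 14*I*√2)
O(y) = 92*y (O(y) = (2*y)*46 = 92*y)
(-30949 + O(184)) + z(178) = (-30949 + 92*184) + (7*178 + 14*I*√2) = (-30949 + 16928) + (1246 + 14*I*√2) = -14021 + (1246 + 14*I*√2) = -12775 + 14*I*√2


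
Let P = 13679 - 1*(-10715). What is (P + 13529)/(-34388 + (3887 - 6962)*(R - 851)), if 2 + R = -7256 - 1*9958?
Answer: 37923/55521637 ≈ 0.00068303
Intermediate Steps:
P = 24394 (P = 13679 + 10715 = 24394)
R = -17216 (R = -2 + (-7256 - 1*9958) = -2 + (-7256 - 9958) = -2 - 17214 = -17216)
(P + 13529)/(-34388 + (3887 - 6962)*(R - 851)) = (24394 + 13529)/(-34388 + (3887 - 6962)*(-17216 - 851)) = 37923/(-34388 - 3075*(-18067)) = 37923/(-34388 + 55556025) = 37923/55521637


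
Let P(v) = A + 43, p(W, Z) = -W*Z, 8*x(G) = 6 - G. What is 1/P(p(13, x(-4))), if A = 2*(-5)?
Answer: 1/33 ≈ 0.030303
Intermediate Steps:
x(G) = 3/4 - G/8 (x(G) = (6 - G)/8 = 3/4 - G/8)
p(W, Z) = -W*Z
A = -10
P(v) = 33 (P(v) = -10 + 43 = 33)
1/P(p(13, x(-4))) = 1/33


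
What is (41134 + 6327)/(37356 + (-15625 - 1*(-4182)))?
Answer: 47461/25913 ≈ 1.8316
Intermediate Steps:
(41134 + 6327)/(37356 + (-15625 - 1*(-4182))) = 47461/(37356 + (-15625 + 4182)) = 47461/(37356 - 11443) = 47461/25913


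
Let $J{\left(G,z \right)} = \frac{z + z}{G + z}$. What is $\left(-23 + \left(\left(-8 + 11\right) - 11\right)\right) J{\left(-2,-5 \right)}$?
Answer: $- \frac{310}{7} \approx -44.286$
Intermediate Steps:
$J{\left(G,z \right)} = \frac{2 z}{G + z}$
$\left(-23 + \left(\left(-8 + 11\right) - 11\right)\right) J{\left(-2,-5 \right)} = \left(-23 + \left(\left(-8 + 11\right) - 11\right)\right) 2 \left(-5\right) \frac{1}{-2 - 5} = \left(-23 + \left(3 - 11\right)\right) 2 \left(-5\right) \frac{1}{-7} = \left(-23 - 8\right) 2 \left(-5\right) \left(- \frac{1}{7}\right) = \left(-31\right) \frac{10}{7} = - \frac{310}{7}$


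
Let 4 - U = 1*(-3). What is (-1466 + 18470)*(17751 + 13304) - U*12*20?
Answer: 528057540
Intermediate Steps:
U = 7 (U = 4 - (-3) = 4 - 1*(-3) = 4 + 3 = 7)
(-1466 + 18470)*(17751 + 13304) - U*12*20 = (-1466 + 18470)*(17751 + 13304) - 7*12*20 = 17004*31055 - 84*20 = 528059220 - 1*1680 = 528059220 - 1680 = 528057540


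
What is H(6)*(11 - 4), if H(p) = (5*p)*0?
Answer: 0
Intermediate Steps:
H(p) = 0
H(6)*(11 - 4) = 0*(11 - 4) = 0*7 = 0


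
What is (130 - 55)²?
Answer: 5625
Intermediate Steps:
(130 - 55)² = 75² = 5625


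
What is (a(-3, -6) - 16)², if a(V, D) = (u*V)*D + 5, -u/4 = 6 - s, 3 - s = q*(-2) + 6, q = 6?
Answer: 42025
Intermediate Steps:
s = 9 (s = 3 - (6*(-2) + 6) = 3 - (-12 + 6) = 3 - 1*(-6) = 3 + 6 = 9)
u = 12 (u = -4*(6 - 1*9) = -4*(6 - 9) = -4*(-3) = 12)
a(V, D) = 5 + 12*D*V (a(V, D) = (12*V)*D + 5 = 12*D*V + 5 = 5 + 12*D*V)
(a(-3, -6) - 16)² = ((5 + 12*(-6)*(-3)) - 16)² = ((5 + 216) - 16)² = (221 - 16)² = 205² = 42025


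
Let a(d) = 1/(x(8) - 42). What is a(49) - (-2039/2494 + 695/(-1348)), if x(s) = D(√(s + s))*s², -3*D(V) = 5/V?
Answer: 228296519/173138468 ≈ 1.3186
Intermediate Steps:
D(V) = -5/(3*V)
x(s) = -5*√2*s^(3/2)/6 (x(s) = (-5/(3*√(s + s)))*s² = (-5*√2/(2*√s)/3)*s² = (-5*√2/(6*√s))*s² = -5*√2*s^(3/2)/6)
a(d) = -3/206 (a(d) = 1/(-5*√2*8^(3/2)/6 - 42) = 1/(-5*√2*16*√2/6 - 42) = 1/(-80/3 - 42) = 1/(-206/3) = -3/206)
a(49) - (-2039/2494 + 695/(-1348)) = -3/206 - (-2039/2494 + 695/(-1348)) = -3/206 - (-2039*1/2494 + 695*(-1/1348)) = -3/206 - (-2039/2494 - 695/1348) = -3/206 - 1*(-2240951/1680956) = -3/206 + 2240951/1680956 = 228296519/173138468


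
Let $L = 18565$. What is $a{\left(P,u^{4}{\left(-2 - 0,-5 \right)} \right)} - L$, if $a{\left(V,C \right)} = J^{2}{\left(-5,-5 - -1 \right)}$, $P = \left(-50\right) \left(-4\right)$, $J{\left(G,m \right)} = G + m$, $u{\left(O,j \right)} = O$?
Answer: $-18484$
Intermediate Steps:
$P = 200$
$a{\left(V,C \right)} = 81$ ($a{\left(V,C \right)} = \left(-5 - 4\right)^{2} = \left(-9\right)^{2} = 81$)
$a{\left(P,u^{4}{\left(-2 - 0,-5 \right)} \right)} - L = 81 - 18565 = -18484$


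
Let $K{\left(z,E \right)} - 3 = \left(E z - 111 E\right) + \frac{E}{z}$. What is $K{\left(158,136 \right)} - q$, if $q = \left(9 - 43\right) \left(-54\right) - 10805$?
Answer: $\frac{1213824}{79} \approx 15365.0$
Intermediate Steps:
$q = -8969$ ($q = \left(-34\right) \left(-54\right) - 10805 = 1836 - 10805 = -8969$)
$K{\left(z,E \right)} = 3 - 111 E + E z + \frac{E}{z}$ ($K{\left(z,E \right)} = 3 + \left(\left(E z - 111 E\right) + \frac{E}{z}\right) = 3 + \left(\left(- 111 E + E z\right) + \frac{E}{z}\right) = 3 + \left(- 111 E + E z + \frac{E}{z}\right) = 3 - 111 E + E z + \frac{E}{z}$)
$K{\left(158,136 \right)} - q = \left(3 - 15096 + 136 \cdot 158 + \frac{136}{158}\right) - -8969 = \left(3 - 15096 + 21488 + 136 \cdot \frac{1}{158}\right) + 8969 = \left(3 - 15096 + 21488 + \frac{68}{79}\right) + 8969 = \frac{505273}{79} + 8969 = \frac{1213824}{79}$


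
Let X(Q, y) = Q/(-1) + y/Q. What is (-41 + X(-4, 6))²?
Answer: 5929/4 ≈ 1482.3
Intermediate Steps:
X(Q, y) = -Q + y/Q (X(Q, y) = Q*(-1) + y/Q = -Q + y/Q)
(-41 + X(-4, 6))² = (-41 + (-1*(-4) + 6/(-4)))² = (-41 + (4 + 6*(-¼)))² = (-41 + (4 - 3/2))² = (-41 + 5/2)² = (-77/2)² = 5929/4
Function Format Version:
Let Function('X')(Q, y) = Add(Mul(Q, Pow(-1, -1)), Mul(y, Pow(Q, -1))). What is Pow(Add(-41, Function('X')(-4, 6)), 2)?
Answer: Rational(5929, 4) ≈ 1482.3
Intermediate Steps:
Function('X')(Q, y) = Add(Mul(-1, Q), Mul(y, Pow(Q, -1))) (Function('X')(Q, y) = Add(Mul(Q, -1), Mul(y, Pow(Q, -1))) = Add(Mul(-1, Q), Mul(y, Pow(Q, -1))))
Pow(Add(-41, Function('X')(-4, 6)), 2) = Pow(Add(-41, Add(Mul(-1, -4), Mul(6, Pow(-4, -1)))), 2) = Pow(Add(-41, Add(4, Mul(6, Rational(-1, 4)))), 2) = Pow(Add(-41, Add(4, Rational(-3, 2))), 2) = Pow(Add(-41, Rational(5, 2)), 2) = Pow(Rational(-77, 2), 2) = Rational(5929, 4)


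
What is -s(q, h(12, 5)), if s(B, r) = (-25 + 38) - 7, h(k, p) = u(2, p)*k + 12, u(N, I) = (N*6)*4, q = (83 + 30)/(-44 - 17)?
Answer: -6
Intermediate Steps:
q = -113/61 (q = 113/(-61) = 113*(-1/61) = -113/61 ≈ -1.8525)
u(N, I) = 24*N (u(N, I) = (6*N)*4 = 24*N)
h(k, p) = 12 + 48*k (h(k, p) = (24*2)*k + 12 = 48*k + 12 = 12 + 48*k)
s(B, r) = 6 (s(B, r) = 13 - 7 = 6)
-s(q, h(12, 5)) = -1*6 = -6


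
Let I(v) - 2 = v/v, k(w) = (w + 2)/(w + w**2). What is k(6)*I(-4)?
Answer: 4/7 ≈ 0.57143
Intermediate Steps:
k(w) = (2 + w)/(w + w**2)
I(v) = 3 (I(v) = 2 + v/v = 2 + 1 = 3)
k(6)*I(-4) = ((2 + 6)/(6*(1 + 6)))*3 = ((1/6)*8/7)*3 = ((1/6)*(1/7)*8)*3 = (4/21)*3 = 4/7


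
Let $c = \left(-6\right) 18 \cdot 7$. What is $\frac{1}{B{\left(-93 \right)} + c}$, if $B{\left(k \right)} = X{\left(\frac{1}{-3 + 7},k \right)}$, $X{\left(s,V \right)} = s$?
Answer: $- \frac{4}{3023} \approx -0.0013232$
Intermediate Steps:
$c = -756$ ($c = \left(-108\right) 7 = -756$)
$B{\left(k \right)} = \frac{1}{4}$ ($B{\left(k \right)} = \frac{1}{-3 + 7} = \frac{1}{4}$)
$\frac{1}{B{\left(-93 \right)} + c} = \frac{1}{\frac{1}{4} - 756} = \frac{1}{- \frac{3023}{4}} = - \frac{4}{3023}$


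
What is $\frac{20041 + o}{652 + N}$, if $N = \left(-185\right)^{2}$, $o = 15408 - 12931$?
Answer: $\frac{22518}{34877} \approx 0.64564$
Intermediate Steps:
$o = 2477$ ($o = 15408 - 12931 = 2477$)
$N = 34225$
$\frac{20041 + o}{652 + N} = \frac{20041 + 2477}{652 + 34225} = \frac{22518}{34877}$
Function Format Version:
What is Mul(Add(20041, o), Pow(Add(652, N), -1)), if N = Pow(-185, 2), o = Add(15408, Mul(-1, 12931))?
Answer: Rational(22518, 34877) ≈ 0.64564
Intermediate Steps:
o = 2477 (o = Add(15408, -12931) = 2477)
N = 34225
Mul(Add(20041, o), Pow(Add(652, N), -1)) = Mul(Add(20041, 2477), Pow(Add(652, 34225), -1)) = Mul(22518, Pow(34877, -1)) = Mul(22518, Rational(1, 34877)) = Rational(22518, 34877)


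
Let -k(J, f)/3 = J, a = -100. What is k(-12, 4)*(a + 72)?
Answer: -1008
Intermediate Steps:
k(J, f) = -3*J
k(-12, 4)*(a + 72) = (-3*(-12))*(-100 + 72) = 36*(-28) = -1008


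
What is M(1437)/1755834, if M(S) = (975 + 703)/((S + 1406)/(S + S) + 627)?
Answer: 803762/528166865399 ≈ 1.5218e-6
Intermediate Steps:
M(S) = 1678/(627 + (1406 + S)/(2*S)) (M(S) = 1678/((1406 + S)/((2*S)) + 627) = 1678/((1406 + S)*(1/(2*S)) + 627) = 1678/((1406 + S)/(2*S) + 627) = 1678/(627 + (1406 + S)/(2*S)))
M(1437)/1755834 = (3356*1437/(1406 + 1255*1437))/1755834 = (3356*1437/(1406 + 1803435))*(1/1755834) = (3356*1437/1804841)*(1/1755834) = (3356*1437*(1/1804841))*(1/1755834) = (4822572/1804841)*(1/1755834) = 803762/528166865399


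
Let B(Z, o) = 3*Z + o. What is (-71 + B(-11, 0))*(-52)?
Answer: 5408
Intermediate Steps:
B(Z, o) = o + 3*Z
(-71 + B(-11, 0))*(-52) = (-71 + (0 + 3*(-11)))*(-52) = (-71 + (0 - 33))*(-52) = (-71 - 33)*(-52) = -104*(-52) = 5408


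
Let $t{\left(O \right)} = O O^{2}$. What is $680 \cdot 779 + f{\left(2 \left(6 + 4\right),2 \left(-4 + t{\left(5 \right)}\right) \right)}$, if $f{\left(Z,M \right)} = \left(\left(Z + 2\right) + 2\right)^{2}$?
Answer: $530296$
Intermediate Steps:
$t{\left(O \right)} = O^{3}$
$f{\left(Z,M \right)} = \left(4 + Z\right)^{2}$ ($f{\left(Z,M \right)} = \left(\left(2 + Z\right) + 2\right)^{2} = \left(4 + Z\right)^{2}$)
$680 \cdot 779 + f{\left(2 \left(6 + 4\right),2 \left(-4 + t{\left(5 \right)}\right) \right)} = 680 \cdot 779 + \left(4 + 2 \left(6 + 4\right)\right)^{2} = 529720 + \left(4 + 2 \cdot 10\right)^{2} = 529720 + \left(4 + 20\right)^{2} = 529720 + 24^{2} = 529720 + 576 = 530296$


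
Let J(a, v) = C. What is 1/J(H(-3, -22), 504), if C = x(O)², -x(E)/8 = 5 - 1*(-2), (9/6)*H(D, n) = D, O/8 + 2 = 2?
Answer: 1/3136 ≈ 0.00031888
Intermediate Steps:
O = 0 (O = -16 + 8*2 = -16 + 16 = 0)
H(D, n) = 2*D/3
x(E) = -56 (x(E) = -8*(5 - 1*(-2)) = -8*(5 + 2) = -8*7 = -56)
C = 3136 (C = (-56)² = 3136)
J(a, v) = 3136
1/J(H(-3, -22), 504) = 1/3136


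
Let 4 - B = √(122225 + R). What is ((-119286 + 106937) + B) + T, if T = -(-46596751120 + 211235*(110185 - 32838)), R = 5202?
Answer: 30258345230 - √127427 ≈ 3.0258e+10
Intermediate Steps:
B = 4 - √127427 (B = 4 - √(122225 + 5202) = 4 - √127427 ≈ -352.97)
T = 30258357575 (T = -211235/(1/((77347 - 109111) - 111481)) = -211235/(1/(-31764 - 111481)) = -211235/(1/(-143245)) = -211235/(-1/143245) = -211235*(-143245) = 30258357575)
((-119286 + 106937) + B) + T = ((-119286 + 106937) + (4 - √127427)) + 30258357575 = (-12349 + (4 - √127427)) + 30258357575 = (-12345 - √127427) + 30258357575 = 30258345230 - √127427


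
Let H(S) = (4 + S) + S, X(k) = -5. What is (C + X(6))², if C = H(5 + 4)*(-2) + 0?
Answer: 2401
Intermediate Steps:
H(S) = 4 + 2*S
C = -44 (C = (4 + 2*(5 + 4))*(-2) + 0 = (4 + 2*9)*(-2) + 0 = (4 + 18)*(-2) + 0 = 22*(-2) + 0 = -44 + 0 = -44)
(C + X(6))² = (-44 - 5)² = (-49)² = 2401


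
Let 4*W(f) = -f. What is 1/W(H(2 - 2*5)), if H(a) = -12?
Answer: ⅓ ≈ 0.33333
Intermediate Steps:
W(f) = -f/4 (W(f) = (-f)/4 = -f/4)
1/W(H(2 - 2*5)) = 1/(-¼*(-12)) = 1/3 = ⅓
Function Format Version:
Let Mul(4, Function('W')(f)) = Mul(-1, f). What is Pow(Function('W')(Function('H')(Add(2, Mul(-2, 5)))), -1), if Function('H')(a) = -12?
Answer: Rational(1, 3) ≈ 0.33333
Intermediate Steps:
Function('W')(f) = Mul(Rational(-1, 4), f) (Function('W')(f) = Mul(Rational(1, 4), Mul(-1, f)) = Mul(Rational(-1, 4), f))
Pow(Function('W')(Function('H')(Add(2, Mul(-2, 5)))), -1) = Pow(Mul(Rational(-1, 4), -12), -1) = Pow(3, -1) = Rational(1, 3)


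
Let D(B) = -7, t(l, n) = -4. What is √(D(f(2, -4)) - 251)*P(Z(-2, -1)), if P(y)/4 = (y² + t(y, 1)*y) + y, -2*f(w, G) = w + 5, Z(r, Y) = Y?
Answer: 16*I*√258 ≈ 257.0*I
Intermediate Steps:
f(w, G) = -5/2 - w/2 (f(w, G) = -(w + 5)/2 = -(5 + w)/2 = -5/2 - w/2)
P(y) = -12*y + 4*y² (P(y) = 4*((y² - 4*y) + y) = 4*(y² - 3*y) = -12*y + 4*y²)
√(D(f(2, -4)) - 251)*P(Z(-2, -1)) = √(-7 - 251)*(4*(-1)*(-3 - 1)) = √(-258)*(4*(-1)*(-4)) = (I*√258)*16 = 16*I*√258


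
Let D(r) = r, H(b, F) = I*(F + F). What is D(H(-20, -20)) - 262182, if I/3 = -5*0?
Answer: -262182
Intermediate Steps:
I = 0 (I = 3*(-5*0) = 3*0 = 0)
H(b, F) = 0 (H(b, F) = 0*(F + F) = 0*(2*F) = 0)
D(H(-20, -20)) - 262182 = 0 - 262182 = -262182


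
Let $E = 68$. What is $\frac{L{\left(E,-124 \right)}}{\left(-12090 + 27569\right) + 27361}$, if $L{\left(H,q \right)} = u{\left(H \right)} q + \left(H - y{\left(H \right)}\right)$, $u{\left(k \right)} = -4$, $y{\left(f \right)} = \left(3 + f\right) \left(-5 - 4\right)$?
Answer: $\frac{401}{14280} \approx 0.028081$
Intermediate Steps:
$y{\left(f \right)} = -27 - 9 f$ ($y{\left(f \right)} = \left(3 + f\right) \left(-9\right) = -27 - 9 f$)
$L{\left(H,q \right)} = 27 - 4 q + 10 H$ ($L{\left(H,q \right)} = - 4 q + \left(H - \left(-27 - 9 H\right)\right) = - 4 q + \left(H + \left(27 + 9 H\right)\right) = - 4 q + \left(27 + 10 H\right) = 27 - 4 q + 10 H$)
$\frac{L{\left(E,-124 \right)}}{\left(-12090 + 27569\right) + 27361} = \frac{27 - -496 + 10 \cdot 68}{\left(-12090 + 27569\right) + 27361} = \frac{27 + 496 + 680}{15479 + 27361} = \frac{1203}{42840} = 1203 \cdot \frac{1}{42840} = \frac{401}{14280}$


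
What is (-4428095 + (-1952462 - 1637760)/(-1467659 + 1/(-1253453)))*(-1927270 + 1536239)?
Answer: 1592689433677440978499707/919820788264 ≈ 1.7315e+12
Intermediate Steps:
(-4428095 + (-1952462 - 1637760)/(-1467659 + 1/(-1253453)))*(-1927270 + 1536239) = (-4428095 - 3590222/(-1467659 - 1/1253453))*(-391031) = (-4428095 - 3590222/(-1839641576528/1253453))*(-391031) = (-4428095 - 3590222*(-1253453/1839641576528))*(-391031) = (-4428095 + 2250087268283/919820788264)*(-391031) = -4073051583320608797/919820788264*(-391031) = 1592689433677440978499707/919820788264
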